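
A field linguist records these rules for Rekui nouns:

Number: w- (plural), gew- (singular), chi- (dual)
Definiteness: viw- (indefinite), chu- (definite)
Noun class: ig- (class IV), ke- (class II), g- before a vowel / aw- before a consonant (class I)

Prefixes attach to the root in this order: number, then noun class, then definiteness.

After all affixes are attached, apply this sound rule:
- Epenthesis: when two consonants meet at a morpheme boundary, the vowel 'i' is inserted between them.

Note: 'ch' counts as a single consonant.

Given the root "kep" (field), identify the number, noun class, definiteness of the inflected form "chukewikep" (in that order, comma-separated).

Segment: chu-ke-w-kep.
number: w- → plural.
noun class: ke- → class II.
definiteness: chu- → definite.

plural, class II, definite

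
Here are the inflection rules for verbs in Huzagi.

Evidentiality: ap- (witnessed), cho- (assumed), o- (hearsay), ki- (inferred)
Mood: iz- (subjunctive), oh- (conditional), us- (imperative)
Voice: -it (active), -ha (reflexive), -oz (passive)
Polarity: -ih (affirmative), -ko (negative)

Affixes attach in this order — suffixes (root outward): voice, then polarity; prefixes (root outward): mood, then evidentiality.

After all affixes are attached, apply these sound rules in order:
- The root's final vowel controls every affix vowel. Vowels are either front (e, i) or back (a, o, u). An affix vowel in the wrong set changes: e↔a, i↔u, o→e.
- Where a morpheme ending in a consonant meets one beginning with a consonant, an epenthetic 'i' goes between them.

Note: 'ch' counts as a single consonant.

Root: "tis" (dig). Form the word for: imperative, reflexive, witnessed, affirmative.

episitisiheih

Attach voice reflexive -ha → tisha.
Attach mood imperative us- → ustisha.
Attach polarity affirmative -ih → ustishaih.
Attach evidentiality witnessed ap- → apustishaih.
Apply vowel harmony: apustishaih → epistisheih.
Apply epenthesis: epistisheih → episitisiheih.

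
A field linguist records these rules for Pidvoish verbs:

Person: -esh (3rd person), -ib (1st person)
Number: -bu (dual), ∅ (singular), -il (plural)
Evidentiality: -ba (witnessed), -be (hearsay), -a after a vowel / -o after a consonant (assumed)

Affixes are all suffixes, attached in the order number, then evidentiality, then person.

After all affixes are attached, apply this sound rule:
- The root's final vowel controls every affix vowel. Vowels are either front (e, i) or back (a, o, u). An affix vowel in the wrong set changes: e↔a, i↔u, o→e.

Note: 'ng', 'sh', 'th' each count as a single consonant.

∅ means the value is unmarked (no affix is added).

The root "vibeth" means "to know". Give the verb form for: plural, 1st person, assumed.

vibethileib

Attach number plural -il → vibethil.
Attach evidentiality assumed -o (after consonant 'l') → vibethilo.
Attach person 1st person -ib → vibethiloib.
Apply vowel harmony: vibethiloib → vibethileib.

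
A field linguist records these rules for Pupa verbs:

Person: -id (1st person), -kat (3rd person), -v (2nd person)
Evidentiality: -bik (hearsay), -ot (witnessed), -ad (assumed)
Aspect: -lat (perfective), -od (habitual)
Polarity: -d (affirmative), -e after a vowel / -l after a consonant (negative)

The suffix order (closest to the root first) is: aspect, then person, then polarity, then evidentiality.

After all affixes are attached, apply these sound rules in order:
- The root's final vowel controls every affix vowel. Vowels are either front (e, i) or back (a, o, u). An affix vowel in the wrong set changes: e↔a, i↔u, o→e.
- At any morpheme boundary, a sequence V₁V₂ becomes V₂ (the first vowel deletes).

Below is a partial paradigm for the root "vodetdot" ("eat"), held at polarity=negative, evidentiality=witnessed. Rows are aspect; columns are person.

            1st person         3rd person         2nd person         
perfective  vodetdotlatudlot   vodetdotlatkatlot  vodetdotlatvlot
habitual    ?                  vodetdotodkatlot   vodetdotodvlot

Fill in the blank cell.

vodetdotodudlot

Attach aspect habitual -od → vodetdotod.
Attach person 1st person -id → vodetdotodid.
Attach polarity negative -l (after consonant 'd') → vodetdotodidl.
Attach evidentiality witnessed -ot → vodetdotodidlot.
Apply vowel harmony: vodetdotodidlot → vodetdotodudlot.
Vowel deletion: no change.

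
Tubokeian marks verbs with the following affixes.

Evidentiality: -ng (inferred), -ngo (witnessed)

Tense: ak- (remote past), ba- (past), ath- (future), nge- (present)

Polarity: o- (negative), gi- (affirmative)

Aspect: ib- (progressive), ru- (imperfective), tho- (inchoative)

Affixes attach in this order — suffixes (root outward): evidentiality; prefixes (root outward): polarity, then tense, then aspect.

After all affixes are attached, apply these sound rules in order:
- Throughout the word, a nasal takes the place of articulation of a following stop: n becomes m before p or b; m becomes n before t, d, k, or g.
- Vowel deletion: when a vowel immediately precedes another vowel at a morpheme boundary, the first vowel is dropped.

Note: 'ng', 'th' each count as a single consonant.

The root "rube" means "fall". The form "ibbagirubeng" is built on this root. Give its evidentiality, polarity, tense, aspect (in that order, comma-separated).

inferred, affirmative, past, progressive

Segment: ib-ba-gi-rube-ng.
evidentiality: -ng → inferred.
polarity: gi- → affirmative.
tense: ba- → past.
aspect: ib- → progressive.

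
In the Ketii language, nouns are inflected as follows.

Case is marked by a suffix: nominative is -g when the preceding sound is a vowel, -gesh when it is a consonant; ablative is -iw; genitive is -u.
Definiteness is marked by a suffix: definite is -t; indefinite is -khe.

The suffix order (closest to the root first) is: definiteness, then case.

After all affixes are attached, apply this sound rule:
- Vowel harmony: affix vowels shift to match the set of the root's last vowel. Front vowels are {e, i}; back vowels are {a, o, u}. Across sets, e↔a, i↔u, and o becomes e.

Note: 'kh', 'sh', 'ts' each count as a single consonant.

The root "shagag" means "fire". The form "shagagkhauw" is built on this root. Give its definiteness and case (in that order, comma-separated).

Segment: shagag-khe-iw.
definiteness: -khe → indefinite.
case: -iw → ablative.

indefinite, ablative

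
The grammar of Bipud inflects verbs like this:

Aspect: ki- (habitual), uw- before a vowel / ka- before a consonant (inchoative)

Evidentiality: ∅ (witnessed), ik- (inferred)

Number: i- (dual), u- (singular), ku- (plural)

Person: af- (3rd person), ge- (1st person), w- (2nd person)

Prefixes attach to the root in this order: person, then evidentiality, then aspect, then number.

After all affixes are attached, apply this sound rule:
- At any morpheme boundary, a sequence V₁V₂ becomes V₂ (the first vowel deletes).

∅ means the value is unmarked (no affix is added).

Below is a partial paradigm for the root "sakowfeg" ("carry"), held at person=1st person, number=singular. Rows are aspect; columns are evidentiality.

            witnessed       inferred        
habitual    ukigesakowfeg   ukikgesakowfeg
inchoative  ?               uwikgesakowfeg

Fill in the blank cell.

Attach person 1st person ge- → gesakowfeg.
evidentiality = witnessed: zero marking, form stays gesakowfeg.
Attach aspect inchoative ka- (before consonant 'g') → kagesakowfeg.
Attach number singular u- → ukagesakowfeg.
Vowel deletion: no change.

ukagesakowfeg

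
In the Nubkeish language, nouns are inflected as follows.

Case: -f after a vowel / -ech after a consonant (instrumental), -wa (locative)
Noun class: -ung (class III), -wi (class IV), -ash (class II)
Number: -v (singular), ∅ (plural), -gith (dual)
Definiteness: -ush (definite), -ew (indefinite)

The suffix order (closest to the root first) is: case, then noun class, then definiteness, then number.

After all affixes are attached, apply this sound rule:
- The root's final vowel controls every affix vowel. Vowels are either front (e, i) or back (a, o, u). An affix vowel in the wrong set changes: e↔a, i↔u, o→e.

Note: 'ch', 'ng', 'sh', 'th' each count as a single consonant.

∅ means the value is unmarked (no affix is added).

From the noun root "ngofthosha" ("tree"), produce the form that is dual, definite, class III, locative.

Attach case locative -wa → ngofthoshawa.
Attach noun class class III -ung → ngofthoshawaung.
Attach definiteness definite -ush → ngofthoshawaungush.
Attach number dual -gith → ngofthoshawaungushgith.
Apply vowel harmony: ngofthoshawaungushgith → ngofthoshawaungushguth.

ngofthoshawaungushguth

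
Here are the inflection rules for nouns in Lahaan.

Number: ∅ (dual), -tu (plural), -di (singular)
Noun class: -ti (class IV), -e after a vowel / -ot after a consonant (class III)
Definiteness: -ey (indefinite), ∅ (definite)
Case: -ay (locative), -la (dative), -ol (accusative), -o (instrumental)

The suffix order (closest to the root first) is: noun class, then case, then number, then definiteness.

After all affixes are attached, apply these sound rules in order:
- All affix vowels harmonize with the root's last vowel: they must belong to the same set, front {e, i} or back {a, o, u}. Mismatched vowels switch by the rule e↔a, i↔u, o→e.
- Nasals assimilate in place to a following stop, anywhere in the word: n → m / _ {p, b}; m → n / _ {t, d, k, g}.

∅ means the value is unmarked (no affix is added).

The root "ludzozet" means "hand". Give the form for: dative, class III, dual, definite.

Attach noun class class III -ot (after consonant 't') → ludzozetot.
Attach case dative -la → ludzozetotla.
number = dual: zero marking, form stays ludzozetotla.
definiteness = definite: zero marking, form stays ludzozetotla.
Apply vowel harmony: ludzozetotla → ludzozetetle.
Nasal assimilation: no change.

ludzozetetle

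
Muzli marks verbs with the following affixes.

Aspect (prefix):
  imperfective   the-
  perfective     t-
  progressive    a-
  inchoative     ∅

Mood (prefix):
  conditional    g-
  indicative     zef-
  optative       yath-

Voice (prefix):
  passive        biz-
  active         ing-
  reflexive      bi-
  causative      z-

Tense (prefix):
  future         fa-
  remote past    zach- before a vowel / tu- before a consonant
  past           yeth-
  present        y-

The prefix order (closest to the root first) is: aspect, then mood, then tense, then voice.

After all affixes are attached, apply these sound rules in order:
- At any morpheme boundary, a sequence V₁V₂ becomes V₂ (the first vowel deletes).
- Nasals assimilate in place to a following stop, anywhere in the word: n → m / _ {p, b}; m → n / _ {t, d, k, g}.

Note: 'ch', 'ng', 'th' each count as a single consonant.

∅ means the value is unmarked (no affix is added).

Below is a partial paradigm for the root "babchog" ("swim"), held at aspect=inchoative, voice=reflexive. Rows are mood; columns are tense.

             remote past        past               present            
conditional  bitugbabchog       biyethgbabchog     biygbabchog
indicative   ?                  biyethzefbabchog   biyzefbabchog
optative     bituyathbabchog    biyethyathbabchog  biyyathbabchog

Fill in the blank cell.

bituzefbabchog

aspect = inchoative: zero marking, form stays babchog.
Attach mood indicative zef- → zefbabchog.
Attach tense remote past tu- (before consonant 'z') → tuzefbabchog.
Attach voice reflexive bi- → bituzefbabchog.
Vowel deletion: no change.
Nasal assimilation: no change.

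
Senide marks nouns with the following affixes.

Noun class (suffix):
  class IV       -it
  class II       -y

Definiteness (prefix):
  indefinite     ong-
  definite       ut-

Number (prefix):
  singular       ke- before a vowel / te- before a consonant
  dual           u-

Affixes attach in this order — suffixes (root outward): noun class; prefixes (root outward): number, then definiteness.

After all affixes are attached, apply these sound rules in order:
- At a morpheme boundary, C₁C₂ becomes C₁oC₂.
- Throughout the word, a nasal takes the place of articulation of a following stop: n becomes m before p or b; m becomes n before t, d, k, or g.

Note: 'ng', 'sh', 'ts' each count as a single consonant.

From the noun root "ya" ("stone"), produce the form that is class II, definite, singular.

Attach number singular te- (before consonant 'y') → teya.
Attach noun class class II -y → teyay.
Attach definiteness definite ut- → utteyay.
Apply epenthesis: utteyay → utoteyay.
Nasal assimilation: no change.

utoteyay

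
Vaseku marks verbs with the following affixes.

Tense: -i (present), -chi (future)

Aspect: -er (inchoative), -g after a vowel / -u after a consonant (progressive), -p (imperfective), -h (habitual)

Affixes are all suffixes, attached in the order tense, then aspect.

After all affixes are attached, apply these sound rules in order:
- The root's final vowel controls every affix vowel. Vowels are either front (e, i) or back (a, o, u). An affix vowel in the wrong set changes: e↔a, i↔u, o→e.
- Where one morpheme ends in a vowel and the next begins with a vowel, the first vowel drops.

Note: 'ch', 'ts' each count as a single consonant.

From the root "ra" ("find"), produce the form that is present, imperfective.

rup

Attach tense present -i → rai.
Attach aspect imperfective -p → raip.
Apply vowel harmony: raip → raup.
Apply vowel deletion: raup → rup.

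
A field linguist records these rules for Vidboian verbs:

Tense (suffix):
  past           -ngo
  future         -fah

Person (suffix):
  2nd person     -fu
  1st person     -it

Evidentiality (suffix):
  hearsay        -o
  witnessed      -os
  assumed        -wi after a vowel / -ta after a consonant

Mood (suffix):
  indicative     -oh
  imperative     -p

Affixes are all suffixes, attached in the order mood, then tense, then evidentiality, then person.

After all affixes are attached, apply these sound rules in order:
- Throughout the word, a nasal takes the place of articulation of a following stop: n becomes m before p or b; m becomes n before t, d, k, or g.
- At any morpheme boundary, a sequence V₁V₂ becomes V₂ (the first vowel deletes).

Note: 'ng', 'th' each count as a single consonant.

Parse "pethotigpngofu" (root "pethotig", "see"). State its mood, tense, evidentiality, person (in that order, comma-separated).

imperative, past, hearsay, 2nd person

Segment: pethotig-p-ngo-o-fu.
mood: -p → imperative.
tense: -ngo → past.
evidentiality: -o → hearsay.
person: -fu → 2nd person.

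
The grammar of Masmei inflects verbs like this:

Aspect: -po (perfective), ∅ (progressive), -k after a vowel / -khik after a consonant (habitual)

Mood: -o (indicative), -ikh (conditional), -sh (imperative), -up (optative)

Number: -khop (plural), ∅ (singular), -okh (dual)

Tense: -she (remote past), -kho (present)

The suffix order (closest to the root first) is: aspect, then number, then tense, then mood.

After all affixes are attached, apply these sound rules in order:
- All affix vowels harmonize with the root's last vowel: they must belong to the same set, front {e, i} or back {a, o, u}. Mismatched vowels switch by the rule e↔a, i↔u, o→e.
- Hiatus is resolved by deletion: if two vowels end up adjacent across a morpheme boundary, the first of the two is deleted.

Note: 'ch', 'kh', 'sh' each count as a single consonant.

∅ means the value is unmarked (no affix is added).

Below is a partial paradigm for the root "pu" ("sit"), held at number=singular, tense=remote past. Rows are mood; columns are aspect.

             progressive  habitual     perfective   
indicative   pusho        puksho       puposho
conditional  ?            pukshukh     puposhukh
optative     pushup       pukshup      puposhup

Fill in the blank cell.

aspect = progressive: zero marking, form stays pu.
number = singular: zero marking, form stays pu.
Attach tense remote past -she → pushe.
Attach mood conditional -ikh → pusheikh.
Apply vowel harmony: pusheikh → pushaukh.
Apply vowel deletion: pushaukh → pushukh.

pushukh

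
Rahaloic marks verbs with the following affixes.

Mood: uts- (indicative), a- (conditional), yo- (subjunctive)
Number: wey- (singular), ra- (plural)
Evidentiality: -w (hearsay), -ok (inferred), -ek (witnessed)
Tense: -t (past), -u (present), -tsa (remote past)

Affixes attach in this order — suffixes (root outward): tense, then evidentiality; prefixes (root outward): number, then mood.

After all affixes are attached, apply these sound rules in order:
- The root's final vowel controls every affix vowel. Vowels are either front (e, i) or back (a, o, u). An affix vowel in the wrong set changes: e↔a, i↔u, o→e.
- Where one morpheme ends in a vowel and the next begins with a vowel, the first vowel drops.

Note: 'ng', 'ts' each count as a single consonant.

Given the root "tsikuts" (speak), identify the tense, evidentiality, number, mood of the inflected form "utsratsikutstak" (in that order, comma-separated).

past, witnessed, plural, indicative

Segment: uts-ra-tsikuts-t-ek.
tense: -t → past.
evidentiality: -ek → witnessed.
number: ra- → plural.
mood: uts- → indicative.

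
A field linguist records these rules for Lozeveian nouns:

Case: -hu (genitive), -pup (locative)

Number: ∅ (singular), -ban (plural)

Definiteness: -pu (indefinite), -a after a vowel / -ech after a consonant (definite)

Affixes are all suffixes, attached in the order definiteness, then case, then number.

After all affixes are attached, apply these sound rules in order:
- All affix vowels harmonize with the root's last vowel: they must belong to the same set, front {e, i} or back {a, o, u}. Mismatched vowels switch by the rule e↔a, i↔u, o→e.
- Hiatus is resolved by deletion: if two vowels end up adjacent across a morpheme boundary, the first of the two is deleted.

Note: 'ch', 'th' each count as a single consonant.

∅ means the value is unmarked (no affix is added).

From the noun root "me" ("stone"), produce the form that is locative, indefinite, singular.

mepipip

Attach definiteness indefinite -pu → mepu.
Attach case locative -pup → mepupup.
number = singular: zero marking, form stays mepupup.
Apply vowel harmony: mepupup → mepipip.
Vowel deletion: no change.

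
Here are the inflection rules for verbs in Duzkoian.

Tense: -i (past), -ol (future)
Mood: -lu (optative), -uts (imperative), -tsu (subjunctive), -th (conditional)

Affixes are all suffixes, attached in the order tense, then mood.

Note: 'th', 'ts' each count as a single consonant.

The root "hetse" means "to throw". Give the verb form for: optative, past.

Attach tense past -i → hetsei.
Attach mood optative -lu → hetseilu.

hetseilu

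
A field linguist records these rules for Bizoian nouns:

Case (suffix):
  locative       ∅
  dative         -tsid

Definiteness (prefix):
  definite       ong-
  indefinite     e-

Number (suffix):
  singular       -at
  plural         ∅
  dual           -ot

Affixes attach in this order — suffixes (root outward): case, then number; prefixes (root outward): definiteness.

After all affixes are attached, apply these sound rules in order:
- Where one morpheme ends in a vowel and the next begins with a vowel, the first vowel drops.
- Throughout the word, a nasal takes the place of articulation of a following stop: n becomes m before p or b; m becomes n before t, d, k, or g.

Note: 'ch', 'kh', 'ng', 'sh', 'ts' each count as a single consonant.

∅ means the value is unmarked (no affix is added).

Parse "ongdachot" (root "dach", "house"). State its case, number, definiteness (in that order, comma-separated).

locative, dual, definite

Segment: ong-dach-ot.
case: ∅ → locative.
number: -ot → dual.
definiteness: ong- → definite.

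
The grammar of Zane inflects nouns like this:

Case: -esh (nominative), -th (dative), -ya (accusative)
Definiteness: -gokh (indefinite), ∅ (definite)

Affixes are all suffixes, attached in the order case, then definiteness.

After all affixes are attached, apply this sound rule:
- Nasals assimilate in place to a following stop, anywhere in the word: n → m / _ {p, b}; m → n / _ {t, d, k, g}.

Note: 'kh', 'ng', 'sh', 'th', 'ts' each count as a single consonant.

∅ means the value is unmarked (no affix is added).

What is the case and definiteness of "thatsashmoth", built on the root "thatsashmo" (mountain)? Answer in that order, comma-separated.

Segment: thatsashmo-th.
case: -th → dative.
definiteness: ∅ → definite.

dative, definite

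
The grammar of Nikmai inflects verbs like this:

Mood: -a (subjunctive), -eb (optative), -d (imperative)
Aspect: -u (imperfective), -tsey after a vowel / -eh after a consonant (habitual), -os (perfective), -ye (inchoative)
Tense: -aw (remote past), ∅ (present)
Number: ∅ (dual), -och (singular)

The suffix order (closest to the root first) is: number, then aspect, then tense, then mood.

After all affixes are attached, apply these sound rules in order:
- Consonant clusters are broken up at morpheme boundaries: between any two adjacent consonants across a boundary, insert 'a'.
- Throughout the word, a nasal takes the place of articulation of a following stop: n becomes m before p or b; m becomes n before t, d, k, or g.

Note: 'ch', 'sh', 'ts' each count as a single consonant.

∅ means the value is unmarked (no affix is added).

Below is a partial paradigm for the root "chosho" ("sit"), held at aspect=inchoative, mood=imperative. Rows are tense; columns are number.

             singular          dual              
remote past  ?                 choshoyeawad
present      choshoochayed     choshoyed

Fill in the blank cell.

choshoochayeawad

Attach number singular -och → choshooch.
Attach aspect inchoative -ye → choshoochye.
Attach tense remote past -aw → choshoochyeaw.
Attach mood imperative -d → choshoochyeawd.
Apply epenthesis: choshoochyeawd → choshoochayeawad.
Nasal assimilation: no change.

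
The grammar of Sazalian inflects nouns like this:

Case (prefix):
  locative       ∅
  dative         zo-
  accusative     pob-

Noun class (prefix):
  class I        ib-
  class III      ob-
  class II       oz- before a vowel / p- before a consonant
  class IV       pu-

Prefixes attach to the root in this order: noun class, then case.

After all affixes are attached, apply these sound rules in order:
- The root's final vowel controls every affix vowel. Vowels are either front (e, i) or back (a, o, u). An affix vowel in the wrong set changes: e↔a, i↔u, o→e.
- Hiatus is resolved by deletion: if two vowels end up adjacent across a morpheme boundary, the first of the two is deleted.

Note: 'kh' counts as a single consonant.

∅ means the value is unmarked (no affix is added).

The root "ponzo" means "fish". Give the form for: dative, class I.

Attach noun class class I ib- → ibponzo.
Attach case dative zo- → zoibponzo.
Apply vowel harmony: zoibponzo → zoubponzo.
Apply vowel deletion: zoubponzo → zubponzo.

zubponzo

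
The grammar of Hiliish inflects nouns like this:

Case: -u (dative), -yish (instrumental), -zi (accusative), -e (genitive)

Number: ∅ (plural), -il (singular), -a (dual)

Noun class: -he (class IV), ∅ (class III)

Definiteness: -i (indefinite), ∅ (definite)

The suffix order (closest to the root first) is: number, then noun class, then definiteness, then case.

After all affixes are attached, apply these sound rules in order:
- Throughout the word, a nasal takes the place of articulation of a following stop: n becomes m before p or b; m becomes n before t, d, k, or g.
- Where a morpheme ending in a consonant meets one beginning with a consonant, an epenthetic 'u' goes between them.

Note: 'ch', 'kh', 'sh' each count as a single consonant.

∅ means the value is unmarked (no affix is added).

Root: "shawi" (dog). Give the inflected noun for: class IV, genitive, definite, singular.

shawiiluhee

Attach number singular -il → shawiil.
Attach noun class class IV -he → shawiilhe.
definiteness = definite: zero marking, form stays shawiilhe.
Attach case genitive -e → shawiilhee.
Nasal assimilation: no change.
Apply epenthesis: shawiilhee → shawiiluhee.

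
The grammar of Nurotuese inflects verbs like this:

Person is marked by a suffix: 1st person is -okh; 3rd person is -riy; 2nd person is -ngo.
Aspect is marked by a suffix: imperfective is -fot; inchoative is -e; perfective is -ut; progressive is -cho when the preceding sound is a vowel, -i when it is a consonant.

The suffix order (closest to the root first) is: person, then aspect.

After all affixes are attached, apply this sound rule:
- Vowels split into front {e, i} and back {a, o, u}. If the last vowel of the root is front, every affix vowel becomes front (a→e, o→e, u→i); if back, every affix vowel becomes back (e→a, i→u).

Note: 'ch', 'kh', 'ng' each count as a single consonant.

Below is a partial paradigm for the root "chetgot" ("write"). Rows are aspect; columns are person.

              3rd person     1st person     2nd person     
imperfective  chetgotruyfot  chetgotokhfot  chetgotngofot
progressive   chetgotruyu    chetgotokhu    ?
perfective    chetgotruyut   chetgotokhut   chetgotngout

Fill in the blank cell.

Attach person 2nd person -ngo → chetgotngo.
Attach aspect progressive -cho (after vowel 'o') → chetgotngocho.
Vowel harmony: no change.

chetgotngocho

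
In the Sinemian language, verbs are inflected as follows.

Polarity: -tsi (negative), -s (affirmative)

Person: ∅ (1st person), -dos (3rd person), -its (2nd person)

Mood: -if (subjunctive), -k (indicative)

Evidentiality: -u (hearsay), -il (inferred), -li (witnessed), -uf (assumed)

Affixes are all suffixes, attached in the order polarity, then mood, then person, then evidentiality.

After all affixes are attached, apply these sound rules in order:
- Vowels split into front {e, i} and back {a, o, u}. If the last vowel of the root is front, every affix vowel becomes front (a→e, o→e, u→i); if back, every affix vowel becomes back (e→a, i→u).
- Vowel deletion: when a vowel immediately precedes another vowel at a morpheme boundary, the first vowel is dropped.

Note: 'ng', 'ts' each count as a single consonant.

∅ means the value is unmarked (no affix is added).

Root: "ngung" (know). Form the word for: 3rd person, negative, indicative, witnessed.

Attach polarity negative -tsi → ngungtsi.
Attach mood indicative -k → ngungtsik.
Attach person 3rd person -dos → ngungtsikdos.
Attach evidentiality witnessed -li → ngungtsikdosli.
Apply vowel harmony: ngungtsikdosli → ngungtsukdoslu.
Vowel deletion: no change.

ngungtsukdoslu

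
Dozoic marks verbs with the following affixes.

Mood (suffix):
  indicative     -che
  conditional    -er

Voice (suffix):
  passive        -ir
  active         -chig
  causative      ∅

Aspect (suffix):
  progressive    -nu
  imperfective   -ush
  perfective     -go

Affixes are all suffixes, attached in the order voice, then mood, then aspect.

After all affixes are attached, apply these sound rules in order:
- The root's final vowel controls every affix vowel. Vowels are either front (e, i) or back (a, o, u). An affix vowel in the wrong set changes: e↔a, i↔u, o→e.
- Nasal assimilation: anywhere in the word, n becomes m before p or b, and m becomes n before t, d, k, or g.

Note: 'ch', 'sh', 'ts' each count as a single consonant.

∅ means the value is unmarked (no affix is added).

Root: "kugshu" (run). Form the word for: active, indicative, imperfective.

kugshuchugchaush

Attach voice active -chig → kugshuchig.
Attach mood indicative -che → kugshuchigche.
Attach aspect imperfective -ush → kugshuchigcheush.
Apply vowel harmony: kugshuchigcheush → kugshuchugchaush.
Nasal assimilation: no change.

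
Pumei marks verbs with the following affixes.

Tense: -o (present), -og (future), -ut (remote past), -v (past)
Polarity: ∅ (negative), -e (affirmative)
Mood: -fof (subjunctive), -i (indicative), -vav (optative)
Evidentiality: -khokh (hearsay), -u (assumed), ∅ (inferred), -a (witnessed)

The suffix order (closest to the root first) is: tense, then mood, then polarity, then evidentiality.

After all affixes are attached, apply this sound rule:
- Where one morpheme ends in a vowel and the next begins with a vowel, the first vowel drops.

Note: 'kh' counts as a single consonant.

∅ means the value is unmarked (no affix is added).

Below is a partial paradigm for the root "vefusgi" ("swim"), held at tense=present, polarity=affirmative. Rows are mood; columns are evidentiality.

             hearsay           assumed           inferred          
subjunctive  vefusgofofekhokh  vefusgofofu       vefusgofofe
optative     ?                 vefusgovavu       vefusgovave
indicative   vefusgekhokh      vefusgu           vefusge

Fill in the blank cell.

vefusgovavekhokh

Attach tense present -o → vefusgio.
Attach mood optative -vav → vefusgiovav.
Attach polarity affirmative -e → vefusgiovave.
Attach evidentiality hearsay -khokh → vefusgiovavekhokh.
Apply vowel deletion: vefusgiovavekhokh → vefusgovavekhokh.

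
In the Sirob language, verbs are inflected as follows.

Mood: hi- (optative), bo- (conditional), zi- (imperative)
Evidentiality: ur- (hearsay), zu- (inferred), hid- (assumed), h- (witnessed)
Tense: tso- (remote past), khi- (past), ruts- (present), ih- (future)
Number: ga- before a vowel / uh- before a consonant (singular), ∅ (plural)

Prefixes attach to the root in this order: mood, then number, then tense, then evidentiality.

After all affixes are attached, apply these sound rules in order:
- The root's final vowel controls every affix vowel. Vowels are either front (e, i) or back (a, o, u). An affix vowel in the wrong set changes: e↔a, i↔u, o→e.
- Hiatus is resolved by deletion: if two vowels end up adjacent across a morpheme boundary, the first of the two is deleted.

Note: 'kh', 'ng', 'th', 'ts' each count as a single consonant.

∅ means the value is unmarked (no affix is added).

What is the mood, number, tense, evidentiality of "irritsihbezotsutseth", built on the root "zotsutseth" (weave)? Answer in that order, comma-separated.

conditional, singular, present, hearsay

Segment: ur-ruts-uh-bo-zotsutseth.
mood: bo- → conditional.
number: ga/uh- → singular.
tense: ruts- → present.
evidentiality: ur- → hearsay.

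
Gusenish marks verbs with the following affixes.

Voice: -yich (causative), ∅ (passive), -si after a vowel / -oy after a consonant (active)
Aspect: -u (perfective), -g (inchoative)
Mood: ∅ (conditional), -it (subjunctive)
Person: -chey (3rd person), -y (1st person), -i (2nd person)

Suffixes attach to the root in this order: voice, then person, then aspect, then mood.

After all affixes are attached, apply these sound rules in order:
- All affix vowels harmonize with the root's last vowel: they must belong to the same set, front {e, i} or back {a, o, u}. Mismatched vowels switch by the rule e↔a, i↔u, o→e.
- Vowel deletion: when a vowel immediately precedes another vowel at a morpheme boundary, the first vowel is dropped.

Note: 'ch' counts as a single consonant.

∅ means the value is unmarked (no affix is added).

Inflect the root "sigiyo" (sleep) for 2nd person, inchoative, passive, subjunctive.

voice = passive: zero marking, form stays sigiyo.
Attach person 2nd person -i → sigiyoi.
Attach aspect inchoative -g → sigiyoig.
Attach mood subjunctive -it → sigiyoigit.
Apply vowel harmony: sigiyoigit → sigiyougut.
Apply vowel deletion: sigiyougut → sigiyugut.

sigiyugut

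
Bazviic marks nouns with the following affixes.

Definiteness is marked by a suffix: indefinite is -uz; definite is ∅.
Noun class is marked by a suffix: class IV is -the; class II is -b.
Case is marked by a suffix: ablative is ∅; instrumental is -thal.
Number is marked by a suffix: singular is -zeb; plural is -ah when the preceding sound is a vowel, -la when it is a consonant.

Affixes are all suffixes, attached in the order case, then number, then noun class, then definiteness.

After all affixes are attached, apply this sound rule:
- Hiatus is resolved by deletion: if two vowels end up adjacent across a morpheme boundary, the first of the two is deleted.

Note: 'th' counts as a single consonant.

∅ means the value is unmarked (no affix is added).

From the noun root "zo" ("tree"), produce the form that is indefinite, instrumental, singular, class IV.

Attach case instrumental -thal → zothal.
Attach number singular -zeb → zothalzeb.
Attach noun class class IV -the → zothalzebthe.
Attach definiteness indefinite -uz → zothalzebtheuz.
Apply vowel deletion: zothalzebtheuz → zothalzebthuz.

zothalzebthuz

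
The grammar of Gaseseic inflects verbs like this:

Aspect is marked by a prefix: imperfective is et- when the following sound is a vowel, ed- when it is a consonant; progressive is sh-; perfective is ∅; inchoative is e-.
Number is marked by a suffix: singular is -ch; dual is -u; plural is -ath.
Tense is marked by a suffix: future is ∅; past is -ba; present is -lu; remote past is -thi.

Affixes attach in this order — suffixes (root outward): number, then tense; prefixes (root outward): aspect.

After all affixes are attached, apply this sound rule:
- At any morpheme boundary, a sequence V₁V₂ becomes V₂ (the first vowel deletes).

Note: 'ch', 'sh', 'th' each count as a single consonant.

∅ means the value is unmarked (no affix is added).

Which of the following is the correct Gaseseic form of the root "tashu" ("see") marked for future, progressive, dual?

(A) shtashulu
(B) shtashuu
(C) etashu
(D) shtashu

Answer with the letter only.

Attach aspect progressive sh- → shtashu.
Attach number dual -u → shtashuu.
tense = future: zero marking, form stays shtashuu.
Apply vowel deletion: shtashuu → shtashu.
So the correct form is shtashu, option (D).
(A) shtashulu is wrong: it uses present instead of future for tense.
(C) etashu is wrong: it uses inchoative instead of progressive for aspect.
(B) shtashuu is wrong: it fails to apply the sound rule(s).

D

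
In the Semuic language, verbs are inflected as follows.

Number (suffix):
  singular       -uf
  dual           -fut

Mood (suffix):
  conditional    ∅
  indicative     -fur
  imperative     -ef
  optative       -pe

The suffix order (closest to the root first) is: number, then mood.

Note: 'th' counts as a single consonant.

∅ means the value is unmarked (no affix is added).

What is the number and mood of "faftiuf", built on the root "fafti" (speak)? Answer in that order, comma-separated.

Segment: fafti-uf.
number: -uf → singular.
mood: ∅ → conditional.

singular, conditional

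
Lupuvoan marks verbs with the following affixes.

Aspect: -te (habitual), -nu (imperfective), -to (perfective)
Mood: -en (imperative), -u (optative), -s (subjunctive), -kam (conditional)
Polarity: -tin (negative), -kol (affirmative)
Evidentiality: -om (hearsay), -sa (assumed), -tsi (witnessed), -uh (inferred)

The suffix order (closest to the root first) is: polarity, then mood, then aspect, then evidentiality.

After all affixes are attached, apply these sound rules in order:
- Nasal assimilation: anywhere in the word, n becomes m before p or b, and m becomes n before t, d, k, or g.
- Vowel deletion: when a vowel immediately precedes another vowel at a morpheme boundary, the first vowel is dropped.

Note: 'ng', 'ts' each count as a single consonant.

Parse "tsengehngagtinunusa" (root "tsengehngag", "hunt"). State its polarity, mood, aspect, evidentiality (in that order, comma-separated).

Segment: tsengehngag-tin-u-nu-sa.
polarity: -tin → negative.
mood: -u → optative.
aspect: -nu → imperfective.
evidentiality: -sa → assumed.

negative, optative, imperfective, assumed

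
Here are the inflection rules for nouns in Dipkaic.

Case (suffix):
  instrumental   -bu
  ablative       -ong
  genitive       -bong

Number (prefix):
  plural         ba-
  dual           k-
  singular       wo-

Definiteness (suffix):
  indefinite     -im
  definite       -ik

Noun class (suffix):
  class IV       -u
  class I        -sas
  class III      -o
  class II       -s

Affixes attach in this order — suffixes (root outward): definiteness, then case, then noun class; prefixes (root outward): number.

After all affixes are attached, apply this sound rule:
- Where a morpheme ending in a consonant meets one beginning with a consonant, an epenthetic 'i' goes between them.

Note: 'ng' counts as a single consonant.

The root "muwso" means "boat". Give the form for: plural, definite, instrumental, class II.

Attach definiteness definite -ik → muwsoik.
Attach case instrumental -bu → muwsoikbu.
Attach noun class class II -s → muwsoikbus.
Attach number plural ba- → bamuwsoikbus.
Apply epenthesis: bamuwsoikbus → bamuwsoikibus.

bamuwsoikibus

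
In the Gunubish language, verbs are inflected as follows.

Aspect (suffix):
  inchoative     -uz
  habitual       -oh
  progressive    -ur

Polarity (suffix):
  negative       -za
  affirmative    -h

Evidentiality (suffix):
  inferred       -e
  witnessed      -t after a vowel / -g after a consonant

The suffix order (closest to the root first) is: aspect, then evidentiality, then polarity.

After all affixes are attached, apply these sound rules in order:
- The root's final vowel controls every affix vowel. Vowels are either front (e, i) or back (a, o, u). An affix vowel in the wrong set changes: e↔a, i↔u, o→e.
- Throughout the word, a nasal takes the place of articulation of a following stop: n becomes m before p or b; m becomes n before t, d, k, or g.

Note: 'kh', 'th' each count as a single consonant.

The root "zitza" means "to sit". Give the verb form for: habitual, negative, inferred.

zitzaohaza

Attach aspect habitual -oh → zitzaoh.
Attach evidentiality inferred -e → zitzaohe.
Attach polarity negative -za → zitzaoheza.
Apply vowel harmony: zitzaoheza → zitzaohaza.
Nasal assimilation: no change.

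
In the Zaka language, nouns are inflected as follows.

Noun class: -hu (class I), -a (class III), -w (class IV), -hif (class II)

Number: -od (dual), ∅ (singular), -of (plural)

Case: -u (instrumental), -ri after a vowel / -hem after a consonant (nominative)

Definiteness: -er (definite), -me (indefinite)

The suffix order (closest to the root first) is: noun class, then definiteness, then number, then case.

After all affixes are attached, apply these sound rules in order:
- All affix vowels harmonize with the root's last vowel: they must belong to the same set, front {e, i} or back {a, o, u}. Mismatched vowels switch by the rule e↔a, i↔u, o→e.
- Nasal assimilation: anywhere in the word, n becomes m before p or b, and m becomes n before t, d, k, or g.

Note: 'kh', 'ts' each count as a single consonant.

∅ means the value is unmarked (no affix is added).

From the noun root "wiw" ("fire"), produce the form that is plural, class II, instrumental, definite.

Attach noun class class II -hif → wiwhif.
Attach definiteness definite -er → wiwhifer.
Attach number plural -of → wiwhiferof.
Attach case instrumental -u → wiwhiferofu.
Apply vowel harmony: wiwhiferofu → wiwhiferefi.
Nasal assimilation: no change.

wiwhiferefi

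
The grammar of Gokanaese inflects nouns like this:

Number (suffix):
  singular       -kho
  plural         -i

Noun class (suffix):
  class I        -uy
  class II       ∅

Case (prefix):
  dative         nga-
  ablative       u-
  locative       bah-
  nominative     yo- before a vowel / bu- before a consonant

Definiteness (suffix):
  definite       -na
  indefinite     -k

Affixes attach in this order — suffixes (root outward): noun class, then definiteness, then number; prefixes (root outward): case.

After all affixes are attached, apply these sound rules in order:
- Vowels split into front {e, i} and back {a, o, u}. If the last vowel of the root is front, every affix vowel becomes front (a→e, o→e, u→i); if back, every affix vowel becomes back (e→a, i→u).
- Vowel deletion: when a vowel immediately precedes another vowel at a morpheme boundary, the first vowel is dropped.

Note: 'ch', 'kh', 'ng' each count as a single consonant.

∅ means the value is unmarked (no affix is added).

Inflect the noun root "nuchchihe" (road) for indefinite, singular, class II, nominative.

binuchchihekkhe

Attach case nominative bu- (before consonant 'n') → bunuchchihe.
noun class = class II: zero marking, form stays bunuchchihe.
Attach definiteness indefinite -k → bunuchchihek.
Attach number singular -kho → bunuchchihekkho.
Apply vowel harmony: bunuchchihekkho → binuchchihekkhe.
Vowel deletion: no change.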